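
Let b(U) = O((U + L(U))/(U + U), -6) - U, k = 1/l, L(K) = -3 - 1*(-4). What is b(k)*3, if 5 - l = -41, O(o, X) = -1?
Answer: -141/46 ≈ -3.0652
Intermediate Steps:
L(K) = 1 (L(K) = -3 + 4 = 1)
l = 46 (l = 5 - 1*(-41) = 5 + 41 = 46)
k = 1/46 ≈ 0.021739
b(U) = -1 - U
b(k)*3 = (-1 - 1*1/46)*3 = (-1 - 1/46)*3 = -47/46*3 = -141/46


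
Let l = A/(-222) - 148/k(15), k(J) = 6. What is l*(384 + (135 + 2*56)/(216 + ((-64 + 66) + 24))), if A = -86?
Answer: -22827875/2442 ≈ -9348.0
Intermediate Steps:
l = -2695/111 (l = -86/(-222) - 148/6 = -86*(-1/222) - 148*1/6 = 43/111 - 74/3 = -2695/111 ≈ -24.279)
l*(384 + (135 + 2*56)/(216 + ((-64 + 66) + 24))) = -2695*(384 + (135 + 2*56)/(216 + ((-64 + 66) + 24)))/111 = -2695*(384 + (135 + 112)/(216 + (2 + 24)))/111 = -2695*(384 + 247/(216 + 26))/111 = -2695*(384 + 247/242)/111 = -2695/111*93175/242 = -22827875/2442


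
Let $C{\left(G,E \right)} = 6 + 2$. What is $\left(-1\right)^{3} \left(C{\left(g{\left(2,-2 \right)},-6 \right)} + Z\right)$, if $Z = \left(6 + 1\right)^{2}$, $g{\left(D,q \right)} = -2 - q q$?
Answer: $-57$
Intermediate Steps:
$g{\left(D,q \right)} = -2 - q^{2}$
$C{\left(G,E \right)} = 8$
$Z = 49$ ($Z = 7^{2} = 49$)
$\left(-1\right)^{3} \left(C{\left(g{\left(2,-2 \right)},-6 \right)} + Z\right) = \left(-1\right)^{3} \left(8 + 49\right) = \left(-1\right) 57 = -57$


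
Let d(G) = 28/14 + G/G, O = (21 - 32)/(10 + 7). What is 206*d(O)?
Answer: 618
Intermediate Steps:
O = -11/17 ≈ -0.64706
d(G) = 3 (d(G) = 28*(1/14) + 1 = 2 + 1 = 3)
206*d(O) = 206*3 = 618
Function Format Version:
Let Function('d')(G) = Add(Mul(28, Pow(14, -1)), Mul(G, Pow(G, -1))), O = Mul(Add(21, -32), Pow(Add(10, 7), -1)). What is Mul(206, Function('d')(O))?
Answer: 618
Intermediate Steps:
O = Rational(-11, 17) (O = Mul(-11, Pow(17, -1)) = Mul(-11, Rational(1, 17)) = Rational(-11, 17) ≈ -0.64706)
Function('d')(G) = 3 (Function('d')(G) = Add(Mul(28, Rational(1, 14)), 1) = Add(2, 1) = 3)
Mul(206, Function('d')(O)) = Mul(206, 3) = 618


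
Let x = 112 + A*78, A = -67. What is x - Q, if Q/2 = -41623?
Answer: 78132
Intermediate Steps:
Q = -83246 (Q = 2*(-41623) = -83246)
x = -5114 (x = 112 - 67*78 = 112 - 5226 = -5114)
x - Q = -5114 - 1*(-83246) = -5114 + 83246 = 78132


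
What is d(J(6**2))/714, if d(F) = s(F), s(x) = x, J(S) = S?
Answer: 6/119 ≈ 0.050420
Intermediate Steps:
d(F) = F
d(J(6**2))/714 = 6**2/714 = 36*(1/714) = 6/119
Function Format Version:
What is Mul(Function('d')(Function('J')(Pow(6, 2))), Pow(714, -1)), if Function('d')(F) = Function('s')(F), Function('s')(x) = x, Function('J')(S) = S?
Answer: Rational(6, 119) ≈ 0.050420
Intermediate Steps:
Function('d')(F) = F
Mul(Function('d')(Function('J')(Pow(6, 2))), Pow(714, -1)) = Mul(Pow(6, 2), Pow(714, -1)) = Mul(36, Rational(1, 714)) = Rational(6, 119)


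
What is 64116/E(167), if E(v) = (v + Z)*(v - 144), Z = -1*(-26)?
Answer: 64116/4439 ≈ 14.444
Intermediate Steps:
Z = 26
E(v) = (-144 + v)*(26 + v) (E(v) = (v + 26)*(v - 144) = (26 + v)*(-144 + v) = (-144 + v)*(26 + v))
64116/E(167) = 64116/(-3744 + 167² - 118*167) = 64116/(-3744 + 27889 - 19706) = 64116/4439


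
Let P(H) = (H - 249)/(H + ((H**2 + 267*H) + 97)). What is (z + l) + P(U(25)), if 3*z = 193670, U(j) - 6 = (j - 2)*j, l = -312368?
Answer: -183392528924/740049 ≈ -2.4781e+5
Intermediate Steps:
U(j) = 6 + j*(-2 + j) (U(j) = 6 + (j - 2)*j = 6 + (-2 + j)*j = 6 + j*(-2 + j))
z = 193670/3 (z = (1/3)*193670 = 193670/3 ≈ 64557.)
P(H) = (-249 + H)/(97 + H**2 + 268*H) (P(H) = (-249 + H)/(H + (97 + H**2 + 267*H)) = (-249 + H)/(97 + H**2 + 268*H))
(z + l) + P(U(25)) = (193670/3 - 312368) + (-249 + (6 + 25**2 - 2*25))/(97 + (6 + 25**2 - 2*25)**2 + 268*(6 + 25**2 - 2*25)) = -743434/3 + (-249 + (6 + 625 - 50))/(97 + (6 + 625 - 50)**2 + 268*(6 + 625 - 50)) = -743434/3 + (-249 + 581)/(97 + 581**2 + 268*581) = -743434/3 + 332/(97 + 337561 + 155708) = -743434/3 + 332/493366 = -743434/3 + (1/493366)*332 = -743434/3 + 166/246683 = -183392528924/740049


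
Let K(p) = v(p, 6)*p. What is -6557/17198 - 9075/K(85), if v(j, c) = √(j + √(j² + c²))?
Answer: -6557/17198 - 1815/(17*√(85 + √7261)) ≈ -8.5647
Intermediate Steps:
v(j, c) = √(j + √(c² + j²))
K(p) = p*√(p + √(36 + p²)) (K(p) = √(p + √(6² + p²))*p = √(p + √(36 + p²))*p = p*√(p + √(36 + p²)))
-6557/17198 - 9075/K(85) = -6557/17198 - 9075*1/(85*√(85 + √(36 + 85²))) = -6557*1/17198 - 9075*1/(85*√(85 + √(36 + 7225))) = -6557/17198 - 9075*1/(85*√(85 + √7261)) = -6557/17198 - 1815/(17*√(85 + √7261))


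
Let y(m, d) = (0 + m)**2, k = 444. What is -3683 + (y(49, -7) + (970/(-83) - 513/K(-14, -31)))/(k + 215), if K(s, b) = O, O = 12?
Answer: -805017145/218788 ≈ -3679.4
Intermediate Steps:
K(s, b) = 12
y(m, d) = m**2
-3683 + (y(49, -7) + (970/(-83) - 513/K(-14, -31)))/(k + 215) = -3683 + (49**2 + (970/(-83) - 513/12))/(444 + 215) = -3683 + (2401 + (970*(-1/83) - 513*1/12))/659 = -3683 + (2401 + (-970/83 - 171/4))*(1/659) = -3683 + (2401 - 18073/332)*(1/659) = -3683 + (779059/332)*(1/659) = -3683 + 779059/218788 = -805017145/218788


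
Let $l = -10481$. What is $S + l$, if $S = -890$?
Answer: $-11371$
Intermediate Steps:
$S + l = -890 - 10481 = -11371$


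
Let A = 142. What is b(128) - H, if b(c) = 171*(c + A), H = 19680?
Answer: 26490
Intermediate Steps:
b(c) = 24282 + 171*c (b(c) = 171*(c + 142) = 171*(142 + c) = 24282 + 171*c)
b(128) - H = (24282 + 171*128) - 1*19680 = (24282 + 21888) - 19680 = 46170 - 19680 = 26490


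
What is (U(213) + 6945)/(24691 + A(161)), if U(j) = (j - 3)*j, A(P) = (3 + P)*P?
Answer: 10335/10219 ≈ 1.0114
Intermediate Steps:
A(P) = P*(3 + P)
U(j) = j*(-3 + j) (U(j) = (-3 + j)*j = j*(-3 + j))
(U(213) + 6945)/(24691 + A(161)) = (213*(-3 + 213) + 6945)/(24691 + 161*(3 + 161)) = (213*210 + 6945)/(24691 + 161*164) = (44730 + 6945)/(24691 + 26404) = 51675/51095 = 51675*(1/51095) = 10335/10219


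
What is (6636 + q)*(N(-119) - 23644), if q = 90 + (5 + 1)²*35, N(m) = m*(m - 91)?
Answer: 10749156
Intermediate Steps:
N(m) = m*(-91 + m)
q = 1350 (q = 90 + 6²*35 = 90 + 36*35 = 90 + 1260 = 1350)
(6636 + q)*(N(-119) - 23644) = (6636 + 1350)*(-119*(-91 - 119) - 23644) = 7986*(-119*(-210) - 23644) = 7986*(24990 - 23644) = 7986*1346 = 10749156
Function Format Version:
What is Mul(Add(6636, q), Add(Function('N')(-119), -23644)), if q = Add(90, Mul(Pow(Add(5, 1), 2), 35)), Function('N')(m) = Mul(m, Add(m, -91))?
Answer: 10749156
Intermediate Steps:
Function('N')(m) = Mul(m, Add(-91, m))
q = 1350 (q = Add(90, Mul(Pow(6, 2), 35)) = Add(90, Mul(36, 35)) = Add(90, 1260) = 1350)
Mul(Add(6636, q), Add(Function('N')(-119), -23644)) = Mul(Add(6636, 1350), Add(Mul(-119, Add(-91, -119)), -23644)) = Mul(7986, Add(Mul(-119, -210), -23644)) = Mul(7986, Add(24990, -23644)) = Mul(7986, 1346) = 10749156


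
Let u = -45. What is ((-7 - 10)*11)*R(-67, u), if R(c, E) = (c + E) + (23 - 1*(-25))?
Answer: 11968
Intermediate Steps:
R(c, E) = 48 + E + c (R(c, E) = (E + c) + (23 + 25) = (E + c) + 48 = 48 + E + c)
((-7 - 10)*11)*R(-67, u) = ((-7 - 10)*11)*(48 - 45 - 67) = -17*11*(-64) = -187*(-64) = 11968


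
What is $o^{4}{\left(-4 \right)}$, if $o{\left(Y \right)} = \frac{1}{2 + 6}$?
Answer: $\frac{1}{4096} \approx 0.00024414$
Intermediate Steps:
$o{\left(Y \right)} = \frac{1}{8}$
$o^{4}{\left(-4 \right)} = \left(\frac{1}{8}\right)^{4} = \frac{1}{4096}$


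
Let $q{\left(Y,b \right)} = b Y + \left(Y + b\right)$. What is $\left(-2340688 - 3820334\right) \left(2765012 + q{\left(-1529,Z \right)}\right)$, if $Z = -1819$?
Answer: $-34150021259130$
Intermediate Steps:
$q{\left(Y,b \right)} = Y + b + Y b$ ($q{\left(Y,b \right)} = Y b + \left(Y + b\right) = Y + b + Y b$)
$\left(-2340688 - 3820334\right) \left(2765012 + q{\left(-1529,Z \right)}\right) = \left(-2340688 - 3820334\right) \left(2765012 - -2777903\right) = - 6161022 \left(2765012 - -2777903\right) = - 6161022 \left(2765012 + 2777903\right) = \left(-6161022\right) 5542915 = -34150021259130$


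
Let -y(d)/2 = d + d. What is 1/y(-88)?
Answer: 1/352 ≈ 0.0028409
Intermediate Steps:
y(d) = -4*d (y(d) = -2*(d + d) = -4*d)
1/y(-88) = 1/(-4*(-88)) = 1/352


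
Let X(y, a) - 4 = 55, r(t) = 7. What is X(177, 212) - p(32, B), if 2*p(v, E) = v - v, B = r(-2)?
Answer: 59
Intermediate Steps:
X(y, a) = 59 (X(y, a) = 4 + 55 = 59)
B = 7
p(v, E) = 0 (p(v, E) = (v - v)/2 = (1/2)*0 = 0)
X(177, 212) - p(32, B) = 59 - 1*0 = 59 + 0 = 59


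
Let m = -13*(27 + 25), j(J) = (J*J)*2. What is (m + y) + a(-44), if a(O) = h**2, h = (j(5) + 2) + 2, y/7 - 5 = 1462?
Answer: 12509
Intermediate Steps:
y = 10269 (y = 35 + 7*1462 = 35 + 10234 = 10269)
j(J) = 2*J**2 (j(J) = J**2*2 = 2*J**2)
h = 54 (h = (2*5**2 + 2) + 2 = (2*25 + 2) + 2 = (50 + 2) + 2 = 52 + 2 = 54)
a(O) = 2916 (a(O) = 54**2 = 2916)
m = -676 (m = -13*52 = -676)
(m + y) + a(-44) = (-676 + 10269) + 2916 = 9593 + 2916 = 12509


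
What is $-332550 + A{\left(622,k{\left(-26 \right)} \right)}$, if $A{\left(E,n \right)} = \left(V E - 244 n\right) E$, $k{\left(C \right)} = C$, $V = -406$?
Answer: $-153461486$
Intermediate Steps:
$A{\left(E,n \right)} = E \left(- 406 E - 244 n\right)$ ($A{\left(E,n \right)} = \left(- 406 E - 244 n\right) E = E \left(- 406 E - 244 n\right)$)
$-332550 + A{\left(622,k{\left(-26 \right)} \right)} = -332550 + 2 \cdot 622 \left(\left(-203\right) 622 - -3172\right) = -332550 + 2 \cdot 622 \left(-126266 + 3172\right) = -332550 + 2 \cdot 622 \left(-123094\right) = -332550 - 153128936 = -153461486$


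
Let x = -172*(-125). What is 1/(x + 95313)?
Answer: 1/116813 ≈ 8.5607e-6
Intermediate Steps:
x = 21500
1/(x + 95313) = 1/(21500 + 95313) = 1/116813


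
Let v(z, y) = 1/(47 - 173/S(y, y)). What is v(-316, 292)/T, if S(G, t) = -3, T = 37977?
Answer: 1/3974926 ≈ 2.5158e-7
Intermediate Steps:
v(z, y) = 3/314 (v(z, y) = 1/(47 - 173/(-3)) = 1/(47 - 173*(-1/3)) = 1/(47 + 173/3) = 1/(314/3) = 3/314)
v(-316, 292)/T = (3/314)/37977 = (3/314)*(1/37977) = 1/3974926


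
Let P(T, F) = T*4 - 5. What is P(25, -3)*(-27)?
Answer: -2565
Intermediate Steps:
P(T, F) = -5 + 4*T (P(T, F) = 4*T - 5 = -5 + 4*T)
P(25, -3)*(-27) = (-5 + 4*25)*(-27) = (-5 + 100)*(-27) = 95*(-27) = -2565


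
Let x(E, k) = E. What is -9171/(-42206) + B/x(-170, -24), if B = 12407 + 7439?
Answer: -418030603/3587510 ≈ -116.52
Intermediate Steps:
B = 19846
-9171/(-42206) + B/x(-170, -24) = -9171/(-42206) + 19846/(-170) = -9171*(-1/42206) + 19846*(-1/170) = 9171/42206 - 9923/85 = -418030603/3587510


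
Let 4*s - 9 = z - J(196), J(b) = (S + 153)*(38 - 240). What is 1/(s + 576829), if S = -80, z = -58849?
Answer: 2/1131611 ≈ 1.7674e-6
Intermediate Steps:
J(b) = -14746 (J(b) = (-80 + 153)*(38 - 240) = 73*(-202) = -14746)
s = -22047/2 (s = 9/4 + (-58849 - 1*(-14746))/4 = 9/4 + (-58849 + 14746)/4 = 9/4 + (1/4)*(-44103) = 9/4 - 44103/4 = -22047/2 ≈ -11024.)
1/(s + 576829) = 1/(-22047/2 + 576829) = 1/(1131611/2) = 2/1131611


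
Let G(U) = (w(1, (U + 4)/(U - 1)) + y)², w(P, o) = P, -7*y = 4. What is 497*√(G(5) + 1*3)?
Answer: 142*√39 ≈ 886.79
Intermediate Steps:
y = -4/7 (y = -⅐*4 = -4/7 ≈ -0.57143)
G(U) = 9/49 (G(U) = (1 - 4/7)² = (3/7)² = 9/49)
497*√(G(5) + 1*3) = 497*√(9/49 + 1*3) = 497*√(9/49 + 3) = 497*√(156/49) = 497*(2*√39/7) = 142*√39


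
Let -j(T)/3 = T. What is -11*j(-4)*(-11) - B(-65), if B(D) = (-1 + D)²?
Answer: -2904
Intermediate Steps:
j(T) = -3*T
-11*j(-4)*(-11) - B(-65) = -(-33)*(-4)*(-11) - (-1 - 65)² = -11*12*(-11) - 1*(-66)² = -132*(-11) - 1*4356 = 1452 - 4356 = -2904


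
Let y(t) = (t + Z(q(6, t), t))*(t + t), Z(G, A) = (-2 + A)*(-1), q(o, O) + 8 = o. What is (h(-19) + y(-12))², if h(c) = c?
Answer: 4489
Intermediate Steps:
q(o, O) = -8 + o
Z(G, A) = 2 - A
y(t) = 4*t (y(t) = (t + (2 - t))*(t + t) = 2*(2*t) = 4*t)
(h(-19) + y(-12))² = (-19 + 4*(-12))² = (-19 - 48)² = (-67)² = 4489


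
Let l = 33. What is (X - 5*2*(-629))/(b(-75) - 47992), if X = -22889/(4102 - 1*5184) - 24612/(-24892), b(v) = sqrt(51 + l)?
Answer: -5203393610883/39562039912465 - 6071637819*sqrt(21)/1107737117549020 ≈ -0.13155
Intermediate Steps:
b(v) = 2*sqrt(21) (b(v) = sqrt(51 + 33) = sqrt(84) = 2*sqrt(21))
X = 21299399/961898 (X = -22889/(4102 - 5184) - 24612*(-1/24892) = -22889/(-1082) + 879/889 = -22889*(-1/1082) + 879/889 = 22889/1082 + 879/889 = 21299399/961898 ≈ 22.143)
(X - 5*2*(-629))/(b(-75) - 47992) = (21299399/961898 - 5*2*(-629))/(2*sqrt(21) - 47992) = (21299399/961898 - 10*(-629))/(-47992 + 2*sqrt(21)) = (21299399/961898 + 6290)/(-47992 + 2*sqrt(21)) = 6071637819/(961898*(-47992 + 2*sqrt(21)))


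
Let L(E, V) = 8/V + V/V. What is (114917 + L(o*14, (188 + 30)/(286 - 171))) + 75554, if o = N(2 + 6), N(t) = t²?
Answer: 20761908/109 ≈ 1.9048e+5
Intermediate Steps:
o = 64 (o = (2 + 6)² = 8² = 64)
L(E, V) = 1 + 8/V (L(E, V) = 8/V + 1 = 1 + 8/V)
(114917 + L(o*14, (188 + 30)/(286 - 171))) + 75554 = (114917 + (8 + (188 + 30)/(286 - 171))/(((188 + 30)/(286 - 171)))) + 75554 = (114917 + (8 + 218/115)/((218/115))) + 75554 = (114917 + (8 + 218*(1/115))/((218*(1/115)))) + 75554 = (114917 + (8 + 218/115)/(218/115)) + 75554 = (114917 + (115/218)*(1138/115)) + 75554 = (114917 + 569/109) + 75554 = 12526522/109 + 75554 = 20761908/109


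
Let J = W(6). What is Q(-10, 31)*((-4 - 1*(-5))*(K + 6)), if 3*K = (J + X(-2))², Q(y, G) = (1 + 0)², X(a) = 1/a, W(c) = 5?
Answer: 51/4 ≈ 12.750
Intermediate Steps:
X(a) = 1/a
Q(y, G) = 1 (Q(y, G) = 1² = 1)
J = 5
K = 27/4 (K = (5 + 1/(-2))²/3 = (5 - ½)²/3 = (9/2)²/3 = (⅓)*(81/4) = 27/4 ≈ 6.7500)
Q(-10, 31)*((-4 - 1*(-5))*(K + 6)) = 1*((-4 - 1*(-5))*(27/4 + 6)) = 1*((-4 + 5)*(51/4)) = 1*(1*(51/4)) = 1*(51/4) = 51/4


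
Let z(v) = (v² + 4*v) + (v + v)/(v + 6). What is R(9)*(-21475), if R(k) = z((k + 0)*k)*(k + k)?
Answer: -77201379450/29 ≈ -2.6621e+9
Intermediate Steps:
z(v) = v² + 4*v + 2*v/(6 + v) (z(v) = (v² + 4*v) + (2*v)/(6 + v) = (v² + 4*v) + 2*v/(6 + v) = v² + 4*v + 2*v/(6 + v))
R(k) = 2*k³*(26 + k⁴ + 10*k²)/(6 + k²) (R(k) = (((k + 0)*k)*(26 + ((k + 0)*k)² + 10*((k + 0)*k))/(6 + (k + 0)*k))*(k + k) = ((k*k)*(26 + (k*k)² + 10*(k*k))/(6 + k*k))*(2*k) = (k²*(26 + (k²)² + 10*k²)/(6 + k²))*(2*k) = (k²*(26 + k⁴ + 10*k²)/(6 + k²))*(2*k) = 2*k³*(26 + k⁴ + 10*k²)/(6 + k²))
R(9)*(-21475) = (2*9³*(26 + 9⁴ + 10*9²)/(6 + 9²))*(-21475) = (2*729*(26 + 6561 + 10*81)/(6 + 81))*(-21475) = (2*729*(26 + 6561 + 810)/87)*(-21475) = (2*729*(1/87)*7397)*(-21475) = (3594942/29)*(-21475) = -77201379450/29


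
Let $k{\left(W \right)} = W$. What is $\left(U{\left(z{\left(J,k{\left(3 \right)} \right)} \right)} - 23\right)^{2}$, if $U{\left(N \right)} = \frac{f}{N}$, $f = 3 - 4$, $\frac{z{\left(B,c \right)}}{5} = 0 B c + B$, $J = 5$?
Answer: $\frac{331776}{625} \approx 530.84$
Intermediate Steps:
$z{\left(B,c \right)} = 5 B$ ($z{\left(B,c \right)} = 5 \left(0 B c + B\right) = 5 \left(0 c + B\right) = 5 \left(0 + B\right) = 5 B$)
$f = -1$ ($f = 3 - 4 = -1$)
$U{\left(N \right)} = - \frac{1}{N}$
$\left(U{\left(z{\left(J,k{\left(3 \right)} \right)} \right)} - 23\right)^{2} = \left(- \frac{1}{5 \cdot 5} - 23\right)^{2} = \left(- \frac{1}{25} - 23\right)^{2} = \left(- \frac{576}{25}\right)^{2} = \frac{331776}{625}$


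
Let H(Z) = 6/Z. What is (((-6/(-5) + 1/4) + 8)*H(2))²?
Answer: 321489/400 ≈ 803.72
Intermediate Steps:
(((-6/(-5) + 1/4) + 8)*H(2))² = (((-6/(-5) + 1/4) + 8)*(6/2))² = (((-6*(-⅕) + 1*(¼)) + 8)*(6*(½)))² = (((6/5 + ¼) + 8)*3)² = ((29/20 + 8)*3)² = ((189/20)*3)² = (567/20)² = 321489/400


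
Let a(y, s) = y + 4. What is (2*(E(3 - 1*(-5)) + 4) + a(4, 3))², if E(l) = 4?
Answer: 576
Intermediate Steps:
a(y, s) = 4 + y
(2*(E(3 - 1*(-5)) + 4) + a(4, 3))² = (2*(4 + 4) + (4 + 4))² = (2*8 + 8)² = (16 + 8)² = 24² = 576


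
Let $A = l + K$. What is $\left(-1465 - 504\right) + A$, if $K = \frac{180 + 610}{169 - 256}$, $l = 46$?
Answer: $- \frac{168091}{87} \approx -1932.1$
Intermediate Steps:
$K = - \frac{790}{87}$ ($K = \frac{790}{-87} = 790 \left(- \frac{1}{87}\right) = - \frac{790}{87} \approx -9.0805$)
$A = \frac{3212}{87}$ ($A = 46 - \frac{790}{87} = \frac{3212}{87} \approx 36.92$)
$\left(-1465 - 504\right) + A = \left(-1465 - 504\right) + \frac{3212}{87} = -1969 + \frac{3212}{87} = - \frac{168091}{87}$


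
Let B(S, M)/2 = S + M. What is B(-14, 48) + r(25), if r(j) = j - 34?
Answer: 59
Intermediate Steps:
B(S, M) = 2*M + 2*S (B(S, M) = 2*(S + M) = 2*(M + S) = 2*M + 2*S)
r(j) = -34 + j
B(-14, 48) + r(25) = (2*48 + 2*(-14)) + (-34 + 25) = (96 - 28) - 9 = 68 - 9 = 59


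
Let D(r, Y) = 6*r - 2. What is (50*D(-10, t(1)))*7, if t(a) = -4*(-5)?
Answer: -21700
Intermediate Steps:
t(a) = 20
D(r, Y) = -2 + 6*r
(50*D(-10, t(1)))*7 = (50*(-2 + 6*(-10)))*7 = (50*(-2 - 60))*7 = (50*(-62))*7 = -3100*7 = -21700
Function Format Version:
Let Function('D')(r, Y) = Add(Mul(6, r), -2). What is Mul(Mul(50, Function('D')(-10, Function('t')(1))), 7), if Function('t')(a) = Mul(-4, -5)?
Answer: -21700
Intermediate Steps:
Function('t')(a) = 20
Function('D')(r, Y) = Add(-2, Mul(6, r))
Mul(Mul(50, Function('D')(-10, Function('t')(1))), 7) = Mul(Mul(50, Add(-2, Mul(6, -10))), 7) = Mul(Mul(50, Add(-2, -60)), 7) = Mul(Mul(50, -62), 7) = Mul(-3100, 7) = -21700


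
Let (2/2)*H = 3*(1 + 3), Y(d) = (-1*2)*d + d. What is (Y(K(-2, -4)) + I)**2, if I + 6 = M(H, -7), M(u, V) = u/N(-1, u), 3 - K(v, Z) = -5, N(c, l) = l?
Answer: 169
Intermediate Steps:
K(v, Z) = 8 (K(v, Z) = 3 - 1*(-5) = 3 + 5 = 8)
Y(d) = -d (Y(d) = -2*d + d = -d)
H = 12 (H = 3*(1 + 3) = 3*4 = 12)
M(u, V) = 1 (M(u, V) = u/u = 1)
I = -5 (I = -6 + 1 = -5)
(Y(K(-2, -4)) + I)**2 = (-1*8 - 5)**2 = (-8 - 5)**2 = (-13)**2 = 169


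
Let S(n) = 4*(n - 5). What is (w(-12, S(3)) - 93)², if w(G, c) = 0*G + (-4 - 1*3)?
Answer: 10000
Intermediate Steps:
S(n) = -20 + 4*n (S(n) = 4*(-5 + n) = -20 + 4*n)
w(G, c) = -7 (w(G, c) = 0 + (-4 - 3) = 0 - 7 = -7)
(w(-12, S(3)) - 93)² = (-7 - 93)² = (-100)² = 10000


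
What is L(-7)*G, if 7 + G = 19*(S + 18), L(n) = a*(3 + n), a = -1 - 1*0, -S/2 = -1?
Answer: 1492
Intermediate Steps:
S = 2 (S = -2*(-1) = 2)
a = -1 (a = -1 + 0 = -1)
L(n) = -3 - n (L(n) = -(3 + n) = -3 - n)
G = 373 (G = -7 + 19*(2 + 18) = -7 + 19*20 = -7 + 380 = 373)
L(-7)*G = (-3 - 1*(-7))*373 = (-3 + 7)*373 = 4*373 = 1492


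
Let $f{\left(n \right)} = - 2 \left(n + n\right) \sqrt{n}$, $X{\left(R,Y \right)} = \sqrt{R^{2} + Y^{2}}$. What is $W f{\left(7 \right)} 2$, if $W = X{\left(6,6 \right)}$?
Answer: $- 336 \sqrt{14} \approx -1257.2$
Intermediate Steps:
$f{\left(n \right)} = - 4 n^{\frac{3}{2}}$ ($f{\left(n \right)} = - 2 \cdot 2 n \sqrt{n} = - 4 n \sqrt{n} = - 4 n^{\frac{3}{2}}$)
$W = 6 \sqrt{2}$ ($W = \sqrt{6^{2} + 6^{2}} = \sqrt{36 + 36} = \sqrt{72} = 6 \sqrt{2} \approx 8.4853$)
$W f{\left(7 \right)} 2 = 6 \sqrt{2} \left(- 4 \cdot 7^{\frac{3}{2}}\right) 2 = 6 \sqrt{2} \left(- 4 \cdot 7 \sqrt{7}\right) 2 = 6 \sqrt{2} \left(- 28 \sqrt{7}\right) 2 = - 168 \sqrt{14} \cdot 2 = - 336 \sqrt{14}$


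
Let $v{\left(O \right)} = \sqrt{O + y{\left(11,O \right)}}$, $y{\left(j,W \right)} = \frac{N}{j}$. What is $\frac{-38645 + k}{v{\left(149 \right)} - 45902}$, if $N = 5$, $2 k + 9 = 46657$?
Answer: $\frac{3867954981}{11588464000} + \frac{15321 \sqrt{4521}}{11588464000} \approx 0.33387$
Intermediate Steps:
$k = 23324$ ($k = - \frac{9}{2} + \frac{1}{2} \cdot 46657 = - \frac{9}{2} + \frac{46657}{2} = 23324$)
$y{\left(j,W \right)} = \frac{5}{j}$
$v{\left(O \right)} = \sqrt{\frac{5}{11} + O}$ ($v{\left(O \right)} = \sqrt{O + \frac{5}{11}} = \sqrt{\frac{5}{11} + O}$)
$\frac{-38645 + k}{v{\left(149 \right)} - 45902} = \frac{-38645 + 23324}{\frac{\sqrt{55 + 121 \cdot 149}}{11} - 45902} = - \frac{15321}{\frac{\sqrt{55 + 18029}}{11} - 45902} = - \frac{15321}{\frac{\sqrt{18084}}{11} - 45902} = - \frac{15321}{\frac{2 \sqrt{4521}}{11} - 45902} = - \frac{15321}{-45902 + \frac{2 \sqrt{4521}}{11}}$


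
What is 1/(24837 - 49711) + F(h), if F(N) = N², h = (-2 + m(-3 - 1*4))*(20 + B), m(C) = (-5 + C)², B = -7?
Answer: 84763527783/24874 ≈ 3.4077e+6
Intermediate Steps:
h = 1846 (h = (-2 + (-5 + (-3 - 1*4))²)*(20 - 7) = (-2 + (-5 + (-3 - 4))²)*13 = (-2 + (-5 - 7)²)*13 = (-2 + (-12)²)*13 = (-2 + 144)*13 = 142*13 = 1846)
1/(24837 - 49711) + F(h) = 1/(24837 - 49711) + 1846² = 1/(-24874) + 3407716 = -1/24874 + 3407716 = 84763527783/24874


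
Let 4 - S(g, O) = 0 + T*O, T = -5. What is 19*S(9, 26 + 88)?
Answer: 10906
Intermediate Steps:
S(g, O) = 4 + 5*O (S(g, O) = 4 - (0 - 5*O) = 4 - (-5)*O = 4 + 5*O)
19*S(9, 26 + 88) = 19*(4 + 5*(26 + 88)) = 19*(4 + 5*114) = 19*(4 + 570) = 19*574 = 10906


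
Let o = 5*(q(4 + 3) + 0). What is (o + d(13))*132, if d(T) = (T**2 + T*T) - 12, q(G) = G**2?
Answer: 75372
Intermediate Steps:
d(T) = -12 + 2*T**2 (d(T) = (T**2 + T**2) - 12 = 2*T**2 - 12 = -12 + 2*T**2)
o = 245 (o = 5*((4 + 3)**2 + 0) = 5*(7**2 + 0) = 5*(49 + 0) = 5*49 = 245)
(o + d(13))*132 = (245 + (-12 + 2*13**2))*132 = (245 + (-12 + 2*169))*132 = (245 + (-12 + 338))*132 = (245 + 326)*132 = 571*132 = 75372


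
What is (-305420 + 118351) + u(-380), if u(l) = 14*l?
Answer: -192389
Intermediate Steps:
(-305420 + 118351) + u(-380) = (-305420 + 118351) + 14*(-380) = -187069 - 5320 = -192389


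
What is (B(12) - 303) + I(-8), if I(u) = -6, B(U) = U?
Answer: -297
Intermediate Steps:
(B(12) - 303) + I(-8) = (12 - 303) - 6 = -291 - 6 = -297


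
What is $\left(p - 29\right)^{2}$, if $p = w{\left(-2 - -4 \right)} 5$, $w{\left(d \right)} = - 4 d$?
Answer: $4761$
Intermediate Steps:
$p = -40$ ($p = - 4 \left(-2 - -4\right) 5 = - 4 \left(-2 + 4\right) 5 = \left(-4\right) 2 \cdot 5 = \left(-8\right) 5 = -40$)
$\left(p - 29\right)^{2} = \left(-40 - 29\right)^{2} = \left(-69\right)^{2} = 4761$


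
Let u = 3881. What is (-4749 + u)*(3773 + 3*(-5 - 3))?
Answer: -3254132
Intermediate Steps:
(-4749 + u)*(3773 + 3*(-5 - 3)) = (-4749 + 3881)*(3773 + 3*(-5 - 3)) = -868*(3773 + 3*(-8)) = -868*(3773 - 24) = -868*3749 = -3254132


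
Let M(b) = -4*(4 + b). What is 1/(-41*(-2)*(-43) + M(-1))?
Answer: -1/3538 ≈ -0.00028265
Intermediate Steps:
M(b) = -16 - 4*b
1/(-41*(-2)*(-43) + M(-1)) = 1/(-41*(-2)*(-43) + (-16 - 4*(-1))) = 1/(82*(-43) + (-16 + 4)) = 1/(-3526 - 12) = 1/(-3538) = -1/3538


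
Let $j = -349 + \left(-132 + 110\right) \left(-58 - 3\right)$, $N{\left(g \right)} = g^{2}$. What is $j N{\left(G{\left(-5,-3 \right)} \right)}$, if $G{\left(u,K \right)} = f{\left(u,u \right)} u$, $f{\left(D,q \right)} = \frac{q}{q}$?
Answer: $24825$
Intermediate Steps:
$f{\left(D,q \right)} = 1$
$G{\left(u,K \right)} = u$ ($G{\left(u,K \right)} = 1 u = u$)
$j = 993$ ($j = -349 - -1342 = -349 + 1342 = 993$)
$j N{\left(G{\left(-5,-3 \right)} \right)} = 993 \left(-5\right)^{2} = 993 \cdot 25 = 24825$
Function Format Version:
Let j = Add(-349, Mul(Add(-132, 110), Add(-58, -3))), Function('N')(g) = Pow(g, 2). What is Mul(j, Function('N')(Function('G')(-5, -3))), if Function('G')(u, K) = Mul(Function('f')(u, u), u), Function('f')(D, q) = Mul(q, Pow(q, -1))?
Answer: 24825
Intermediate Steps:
Function('f')(D, q) = 1
Function('G')(u, K) = u (Function('G')(u, K) = Mul(1, u) = u)
j = 993 (j = Add(-349, Mul(-22, -61)) = Add(-349, 1342) = 993)
Mul(j, Function('N')(Function('G')(-5, -3))) = Mul(993, Pow(-5, 2)) = Mul(993, 25) = 24825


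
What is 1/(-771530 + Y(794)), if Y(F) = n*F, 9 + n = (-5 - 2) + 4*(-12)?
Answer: -1/822346 ≈ -1.2160e-6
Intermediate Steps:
n = -64 (n = -9 + ((-5 - 2) + 4*(-12)) = -9 + (-7 - 48) = -9 - 55 = -64)
Y(F) = -64*F
1/(-771530 + Y(794)) = 1/(-771530 - 64*794) = 1/(-771530 - 50816) = 1/(-822346) = -1/822346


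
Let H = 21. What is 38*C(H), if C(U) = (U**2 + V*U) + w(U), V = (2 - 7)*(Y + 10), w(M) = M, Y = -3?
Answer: -10374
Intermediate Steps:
V = -35 (V = (2 - 7)*(-3 + 10) = -5*7 = -35)
C(U) = U**2 - 34*U (C(U) = (U**2 - 35*U) + U = U**2 - 34*U)
38*C(H) = 38*(21*(-34 + 21)) = 38*(21*(-13)) = 38*(-273) = -10374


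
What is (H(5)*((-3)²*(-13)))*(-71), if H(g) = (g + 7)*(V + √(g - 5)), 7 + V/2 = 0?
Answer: -1395576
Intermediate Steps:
V = -14 (V = -14 + 2*0 = -14 + 0 = -14)
H(g) = (-14 + √(-5 + g))*(7 + g) (H(g) = (g + 7)*(-14 + √(g - 5)) = (7 + g)*(-14 + √(-5 + g)) = (-14 + √(-5 + g))*(7 + g))
(H(5)*((-3)²*(-13)))*(-71) = ((-98 - 14*5 + 7*√(-5 + 5) + 5*√(-5 + 5))*((-3)²*(-13)))*(-71) = ((-98 - 70 + 7*√0 + 5*√0)*(9*(-13)))*(-71) = ((-98 - 70 + 7*0 + 5*0)*(-117))*(-71) = ((-98 - 70 + 0 + 0)*(-117))*(-71) = -168*(-117)*(-71) = 19656*(-71) = -1395576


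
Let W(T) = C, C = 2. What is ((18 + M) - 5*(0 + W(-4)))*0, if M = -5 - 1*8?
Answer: 0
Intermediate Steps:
W(T) = 2
M = -13 (M = -5 - 8 = -13)
((18 + M) - 5*(0 + W(-4)))*0 = ((18 - 13) - 5*(0 + 2))*0 = (5 - 5*2)*0 = (5 - 10)*0 = -5*0 = 0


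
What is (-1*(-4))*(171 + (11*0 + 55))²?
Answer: 204304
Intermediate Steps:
(-1*(-4))*(171 + (11*0 + 55))² = 4*(171 + (0 + 55))² = 4*(171 + 55)² = 4*226² = 4*51076 = 204304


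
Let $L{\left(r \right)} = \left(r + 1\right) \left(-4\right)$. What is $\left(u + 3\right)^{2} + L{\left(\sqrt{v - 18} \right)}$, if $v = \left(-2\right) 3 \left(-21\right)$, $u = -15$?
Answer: $140 - 24 \sqrt{3} \approx 98.431$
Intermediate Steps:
$v = 126$ ($v = \left(-6\right) \left(-21\right) = 126$)
$L{\left(r \right)} = -4 - 4 r$ ($L{\left(r \right)} = \left(1 + r\right) \left(-4\right) = -4 - 4 r$)
$\left(u + 3\right)^{2} + L{\left(\sqrt{v - 18} \right)} = \left(-15 + 3\right)^{2} - \left(4 + 4 \sqrt{126 - 18}\right) = \left(-12\right)^{2} - \left(4 + 4 \sqrt{108}\right) = 144 - \left(4 + 4 \cdot 6 \sqrt{3}\right) = 144 - \left(4 + 24 \sqrt{3}\right) = 140 - 24 \sqrt{3}$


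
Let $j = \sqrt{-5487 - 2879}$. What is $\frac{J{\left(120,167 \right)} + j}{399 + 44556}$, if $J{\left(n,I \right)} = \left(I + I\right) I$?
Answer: $\frac{55778}{44955} + \frac{i \sqrt{8366}}{44955} \approx 1.2408 + 0.0020346 i$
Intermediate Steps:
$j = i \sqrt{8366}$ ($j = \sqrt{-8366} = i \sqrt{8366} \approx 91.466 i$)
$J{\left(n,I \right)} = 2 I^{2}$ ($J{\left(n,I \right)} = 2 I I = 2 I^{2}$)
$\frac{J{\left(120,167 \right)} + j}{399 + 44556} = \frac{2 \cdot 167^{2} + i \sqrt{8366}}{399 + 44556} = \frac{2 \cdot 27889 + i \sqrt{8366}}{44955} = \left(55778 + i \sqrt{8366}\right) \frac{1}{44955} = \frac{55778}{44955} + \frac{i \sqrt{8366}}{44955}$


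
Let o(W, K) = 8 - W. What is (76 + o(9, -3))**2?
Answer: 5625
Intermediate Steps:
(76 + o(9, -3))**2 = (76 + (8 - 1*9))**2 = (76 + (8 - 9))**2 = (76 - 1)**2 = 75**2 = 5625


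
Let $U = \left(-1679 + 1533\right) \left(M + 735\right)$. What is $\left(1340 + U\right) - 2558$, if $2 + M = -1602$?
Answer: $125656$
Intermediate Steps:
$M = -1604$ ($M = -2 - 1602 = -1604$)
$U = 126874$ ($U = \left(-1679 + 1533\right) \left(-1604 + 735\right) = \left(-146\right) \left(-869\right) = 126874$)
$\left(1340 + U\right) - 2558 = \left(1340 + 126874\right) - 2558 = 128214 - 2558 = 125656$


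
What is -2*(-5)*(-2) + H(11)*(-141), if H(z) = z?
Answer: -1571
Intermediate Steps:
-2*(-5)*(-2) + H(11)*(-141) = -2*(-5)*(-2) + 11*(-141) = 10*(-2) - 1551 = -20 - 1551 = -1571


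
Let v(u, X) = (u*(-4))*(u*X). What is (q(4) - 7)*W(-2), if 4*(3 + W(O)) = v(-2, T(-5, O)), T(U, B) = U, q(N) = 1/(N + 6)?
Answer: -1173/10 ≈ -117.30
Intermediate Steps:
q(N) = 1/(6 + N)
v(u, X) = -4*X*u**2 (v(u, X) = (-4*u)*(X*u) = -4*X*u**2)
W(O) = 17 (W(O) = -3 + (-4*(-5)*(-2)**2)/4 = -3 + (-4*(-5)*4)/4 = -3 + (1/4)*80 = -3 + 20 = 17)
(q(4) - 7)*W(-2) = (1/(6 + 4) - 7)*17 = (1/10 - 7)*17 = -69/10*17 = -1173/10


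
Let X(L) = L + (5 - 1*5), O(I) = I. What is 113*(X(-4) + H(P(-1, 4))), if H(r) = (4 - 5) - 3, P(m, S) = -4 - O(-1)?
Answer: -904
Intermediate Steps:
P(m, S) = -3 (P(m, S) = -4 - 1*(-1) = -4 + 1 = -3)
H(r) = -4 (H(r) = -1 - 3 = -4)
X(L) = L (X(L) = L + (5 - 5) = L + 0 = L)
113*(X(-4) + H(P(-1, 4))) = 113*(-4 - 4) = 113*(-8) = -904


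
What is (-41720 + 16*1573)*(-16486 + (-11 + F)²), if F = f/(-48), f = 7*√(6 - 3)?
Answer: 26003752699/96 - 159313*√3/3 ≈ 2.7078e+8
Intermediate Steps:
f = 7*√3 ≈ 12.124
F = -7*√3/48 (F = (7*√3)/(-48) = (7*√3)*(-1/48) = -7*√3/48 ≈ -0.25259)
(-41720 + 16*1573)*(-16486 + (-11 + F)²) = (-41720 + 16*1573)*(-16486 + (-11 - 7*√3/48)²) = (-41720 + 25168)*(-16486 + (-11 - 7*√3/48)²) = -16552*(-16486 + (-11 - 7*√3/48)²) = 272876272 - 16552*(-11 - 7*√3/48)²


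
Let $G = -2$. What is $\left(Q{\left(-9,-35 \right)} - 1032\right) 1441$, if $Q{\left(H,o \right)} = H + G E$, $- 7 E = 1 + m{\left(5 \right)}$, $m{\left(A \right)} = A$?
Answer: $- \frac{10483275}{7} \approx -1.4976 \cdot 10^{6}$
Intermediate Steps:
$E = - \frac{6}{7}$ ($E = - \frac{1 + 5}{7} = \left(- \frac{1}{7}\right) 6 = - \frac{6}{7} \approx -0.85714$)
$Q{\left(H,o \right)} = \frac{12}{7} + H$ ($Q{\left(H,o \right)} = H - - \frac{12}{7} = H + \frac{12}{7} = \frac{12}{7} + H$)
$\left(Q{\left(-9,-35 \right)} - 1032\right) 1441 = \left(\left(\frac{12}{7} - 9\right) - 1032\right) 1441 = \left(- \frac{51}{7} - 1032\right) 1441 = \left(- \frac{7275}{7}\right) 1441 = - \frac{10483275}{7}$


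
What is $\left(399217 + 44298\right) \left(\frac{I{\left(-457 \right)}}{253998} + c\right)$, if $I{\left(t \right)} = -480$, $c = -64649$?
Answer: $- \frac{1213805730162455}{42333} \approx -2.8673 \cdot 10^{10}$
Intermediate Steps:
$\left(399217 + 44298\right) \left(\frac{I{\left(-457 \right)}}{253998} + c\right) = \left(399217 + 44298\right) \left(- \frac{480}{253998} - 64649\right) = 443515 \left(\left(-480\right) \frac{1}{253998} - 64649\right) = 443515 \left(- \frac{80}{42333} - 64649\right) = 443515 \left(- \frac{2736786197}{42333}\right) = - \frac{1213805730162455}{42333}$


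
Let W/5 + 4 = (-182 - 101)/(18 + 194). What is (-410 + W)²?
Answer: 8570130625/44944 ≈ 1.9068e+5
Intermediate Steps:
W = -5655/212 (W = -20 + 5*((-182 - 101)/(18 + 194)) = -20 + 5*(-283/212) = -20 - 1415/212 = -5655/212 ≈ -26.675)
(-410 + W)² = (-410 - 5655/212)² = (-92575/212)² = 8570130625/44944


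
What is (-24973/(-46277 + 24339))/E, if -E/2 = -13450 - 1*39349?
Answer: 24973/2316608924 ≈ 1.0780e-5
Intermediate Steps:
E = 105598 (E = -2*(-13450 - 1*39349) = -2*(-13450 - 39349) = -2*(-52799) = 105598)
(-24973/(-46277 + 24339))/E = -24973/(-46277 + 24339)/105598 = -24973/(-21938)*(1/105598) = -24973*(-1/21938)*(1/105598) = (24973/21938)*(1/105598) = 24973/2316608924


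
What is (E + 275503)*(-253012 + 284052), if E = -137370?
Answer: 4287648320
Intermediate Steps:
(E + 275503)*(-253012 + 284052) = (-137370 + 275503)*(-253012 + 284052) = 138133*31040 = 4287648320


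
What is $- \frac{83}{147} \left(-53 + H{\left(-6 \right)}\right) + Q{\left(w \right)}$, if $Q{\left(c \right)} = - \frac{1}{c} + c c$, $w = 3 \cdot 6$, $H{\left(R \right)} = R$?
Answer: $\frac{315101}{882} \approx 357.26$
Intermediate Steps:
$w = 18$
$Q{\left(c \right)} = c^{2} - \frac{1}{c}$ ($Q{\left(c \right)} = - \frac{1}{c} + c^{2} = c^{2} - \frac{1}{c}$)
$- \frac{83}{147} \left(-53 + H{\left(-6 \right)}\right) + Q{\left(w \right)} = - \frac{83}{147} \left(-53 - 6\right) + \frac{-1 + 18^{3}}{18} = \left(-83\right) \frac{1}{147} \left(-59\right) + \frac{-1 + 5832}{18} = \left(- \frac{83}{147}\right) \left(-59\right) + \frac{1}{18} \cdot 5831 = \frac{4897}{147} + \frac{5831}{18} = \frac{315101}{882}$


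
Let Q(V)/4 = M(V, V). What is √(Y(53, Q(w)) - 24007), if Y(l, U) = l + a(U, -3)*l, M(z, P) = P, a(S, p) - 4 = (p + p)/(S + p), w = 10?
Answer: 2*I*√8128641/37 ≈ 154.11*I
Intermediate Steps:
a(S, p) = 4 + 2*p/(S + p) (a(S, p) = 4 + (p + p)/(S + p) = 4 + (2*p)/(S + p) = 4 + 2*p/(S + p))
Q(V) = 4*V
Y(l, U) = l + 2*l*(-9 + 2*U)/(-3 + U) (Y(l, U) = l + (2*(2*U + 3*(-3))/(U - 3))*l = l + (2*(2*U - 9)/(-3 + U))*l = l + (2*(-9 + 2*U)/(-3 + U))*l = l + 2*l*(-9 + 2*U)/(-3 + U))
√(Y(53, Q(w)) - 24007) = √(53*(-21 + 5*(4*10))/(-3 + 4*10) - 24007) = √(53*(-21 + 5*40)/(-3 + 40) - 24007) = √(53*(-21 + 200)/37 - 24007) = √(53*(1/37)*179 - 24007) = √(9487/37 - 24007) = √(-878772/37) = 2*I*√8128641/37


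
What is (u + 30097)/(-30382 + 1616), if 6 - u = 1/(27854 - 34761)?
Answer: -103960711/99343381 ≈ -1.0465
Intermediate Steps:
u = 41443/6907 (u = 6 - 1/(27854 - 34761) = 6 - 1/(-6907) = 6 - 1*(-1/6907) = 6 + 1/6907 = 41443/6907 ≈ 6.0001)
(u + 30097)/(-30382 + 1616) = (41443/6907 + 30097)/(-30382 + 1616) = (207921422/6907)/(-28766) = (207921422/6907)*(-1/28766) = -103960711/99343381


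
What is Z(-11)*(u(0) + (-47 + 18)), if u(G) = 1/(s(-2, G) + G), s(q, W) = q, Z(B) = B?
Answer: 649/2 ≈ 324.50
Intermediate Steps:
u(G) = 1/(-2 + G)
Z(-11)*(u(0) + (-47 + 18)) = -11*(1/(-2 + 0) + (-47 + 18)) = -11*(1/(-2) - 29) = -11*(-½ - 29) = -11*(-59/2) = 649/2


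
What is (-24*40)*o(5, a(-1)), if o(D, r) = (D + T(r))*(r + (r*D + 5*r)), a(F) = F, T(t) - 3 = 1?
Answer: 95040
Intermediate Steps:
T(t) = 4 (T(t) = 3 + 1 = 4)
o(D, r) = (4 + D)*(6*r + D*r) (o(D, r) = (D + 4)*(r + (r*D + 5*r)) = (4 + D)*(r + (D*r + 5*r)) = (4 + D)*(r + (5*r + D*r)) = (4 + D)*(6*r + D*r))
(-24*40)*o(5, a(-1)) = (-24*40)*(-(24 + 5**2 + 10*5)) = -(-960)*(24 + 25 + 50) = -(-960)*99 = -960*(-99) = 95040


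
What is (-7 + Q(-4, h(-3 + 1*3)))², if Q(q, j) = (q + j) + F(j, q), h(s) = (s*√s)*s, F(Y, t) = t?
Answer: 225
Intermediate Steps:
h(s) = s^(5/2) (h(s) = s^(3/2)*s = s^(5/2))
Q(q, j) = j + 2*q (Q(q, j) = (q + j) + q = (j + q) + q = j + 2*q)
(-7 + Q(-4, h(-3 + 1*3)))² = (-7 + ((-3 + 1*3)^(5/2) + 2*(-4)))² = (-7 + ((-3 + 3)^(5/2) - 8))² = (-7 + (0^(5/2) - 8))² = (-7 + (0 - 8))² = (-7 - 8)² = (-15)² = 225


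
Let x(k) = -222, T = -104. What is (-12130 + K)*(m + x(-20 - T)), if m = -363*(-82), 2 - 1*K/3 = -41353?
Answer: 3307007640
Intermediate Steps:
K = 124065 (K = 6 - 3*(-41353) = 6 + 124059 = 124065)
m = 29766
(-12130 + K)*(m + x(-20 - T)) = (-12130 + 124065)*(29766 - 222) = 111935*29544 = 3307007640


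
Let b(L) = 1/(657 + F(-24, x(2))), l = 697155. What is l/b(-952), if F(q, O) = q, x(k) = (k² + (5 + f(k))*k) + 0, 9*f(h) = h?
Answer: 441299115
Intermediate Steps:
f(h) = h/9
x(k) = k² + k*(5 + k/9) (x(k) = (k² + (5 + k/9)*k) + 0 = (k² + k*(5 + k/9)) + 0 = k² + k*(5 + k/9))
b(L) = 1/633 (b(L) = 1/(657 - 24) = 1/633)
l/b(-952) = 697155/(1/633) = 697155*633 = 441299115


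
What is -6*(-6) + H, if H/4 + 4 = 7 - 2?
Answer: 40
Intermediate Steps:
H = 4 (H = -16 + 4*(7 - 2) = -16 + 4*5 = -16 + 20 = 4)
-6*(-6) + H = -6*(-6) + 4 = 36 + 4 = 40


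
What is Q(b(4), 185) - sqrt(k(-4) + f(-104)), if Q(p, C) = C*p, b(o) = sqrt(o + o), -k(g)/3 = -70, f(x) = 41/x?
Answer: 370*sqrt(2) - sqrt(566774)/52 ≈ 508.78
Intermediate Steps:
k(g) = 210 (k(g) = -3*(-70) = 210)
b(o) = sqrt(2)*sqrt(o) (b(o) = sqrt(2*o) = sqrt(2)*sqrt(o))
Q(b(4), 185) - sqrt(k(-4) + f(-104)) = 185*(sqrt(2)*sqrt(4)) - sqrt(210 + 41/(-104)) = 185*(sqrt(2)*2) - sqrt(210 + 41*(-1/104)) = 185*(2*sqrt(2)) - sqrt(210 - 41/104) = 370*sqrt(2) - sqrt(21799/104) = 370*sqrt(2) - sqrt(566774)/52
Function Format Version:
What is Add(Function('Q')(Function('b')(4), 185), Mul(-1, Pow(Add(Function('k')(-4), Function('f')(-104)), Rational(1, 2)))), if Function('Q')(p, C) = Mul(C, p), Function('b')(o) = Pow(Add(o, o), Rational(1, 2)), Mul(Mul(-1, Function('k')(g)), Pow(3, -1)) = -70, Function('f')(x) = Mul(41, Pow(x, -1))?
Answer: Add(Mul(370, Pow(2, Rational(1, 2))), Mul(Rational(-1, 52), Pow(566774, Rational(1, 2)))) ≈ 508.78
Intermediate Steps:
Function('k')(g) = 210 (Function('k')(g) = Mul(-3, -70) = 210)
Function('b')(o) = Mul(Pow(2, Rational(1, 2)), Pow(o, Rational(1, 2))) (Function('b')(o) = Pow(Mul(2, o), Rational(1, 2)) = Mul(Pow(2, Rational(1, 2)), Pow(o, Rational(1, 2))))
Add(Function('Q')(Function('b')(4), 185), Mul(-1, Pow(Add(Function('k')(-4), Function('f')(-104)), Rational(1, 2)))) = Add(Mul(185, Mul(Pow(2, Rational(1, 2)), Pow(4, Rational(1, 2)))), Mul(-1, Pow(Add(210, Mul(41, Pow(-104, -1))), Rational(1, 2)))) = Add(Mul(185, Mul(Pow(2, Rational(1, 2)), 2)), Mul(-1, Pow(Add(210, Mul(41, Rational(-1, 104))), Rational(1, 2)))) = Add(Mul(185, Mul(2, Pow(2, Rational(1, 2)))), Mul(-1, Pow(Add(210, Rational(-41, 104)), Rational(1, 2)))) = Add(Mul(370, Pow(2, Rational(1, 2))), Mul(-1, Pow(Rational(21799, 104), Rational(1, 2)))) = Add(Mul(370, Pow(2, Rational(1, 2))), Mul(-1, Mul(Rational(1, 52), Pow(566774, Rational(1, 2))))) = Add(Mul(370, Pow(2, Rational(1, 2))), Mul(Rational(-1, 52), Pow(566774, Rational(1, 2))))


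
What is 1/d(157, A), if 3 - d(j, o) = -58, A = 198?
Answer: 1/61 ≈ 0.016393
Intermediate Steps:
d(j, o) = 61 (d(j, o) = 3 - 1*(-58) = 3 + 58 = 61)
1/d(157, A) = 1/61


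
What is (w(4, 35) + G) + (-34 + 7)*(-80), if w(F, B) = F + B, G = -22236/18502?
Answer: 20331831/9251 ≈ 2197.8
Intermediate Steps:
G = -11118/9251 (G = -22236*1/18502 = -11118/9251 ≈ -1.2018)
w(F, B) = B + F
(w(4, 35) + G) + (-34 + 7)*(-80) = ((35 + 4) - 11118/9251) + (-34 + 7)*(-80) = (39 - 11118/9251) - 27*(-80) = 349671/9251 + 2160 = 20331831/9251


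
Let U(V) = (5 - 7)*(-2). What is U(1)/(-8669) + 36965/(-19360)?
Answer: -64105405/33566368 ≈ -1.9098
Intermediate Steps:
U(V) = 4 (U(V) = -2*(-2) = 4)
U(1)/(-8669) + 36965/(-19360) = 4/(-8669) + 36965/(-19360) = 4*(-1/8669) + 36965*(-1/19360) = -4/8669 - 7393/3872 = -64105405/33566368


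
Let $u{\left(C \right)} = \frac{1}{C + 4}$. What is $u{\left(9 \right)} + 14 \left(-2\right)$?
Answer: $- \frac{363}{13} \approx -27.923$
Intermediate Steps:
$u{\left(C \right)} = \frac{1}{4 + C}$
$u{\left(9 \right)} + 14 \left(-2\right) = \frac{1}{4 + 9} + 14 \left(-2\right) = \frac{1}{13} - 28 = - \frac{363}{13}$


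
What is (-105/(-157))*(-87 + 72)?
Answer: -1575/157 ≈ -10.032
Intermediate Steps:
(-105/(-157))*(-87 + 72) = -105*(-1/157)*(-15) = (105/157)*(-15) = -1575/157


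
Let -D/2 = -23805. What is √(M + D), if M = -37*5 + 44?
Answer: √47469 ≈ 217.87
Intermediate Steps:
D = 47610 (D = -2*(-23805) = 47610)
M = -141 (M = -185 + 44 = -141)
√(M + D) = √(-141 + 47610) = √47469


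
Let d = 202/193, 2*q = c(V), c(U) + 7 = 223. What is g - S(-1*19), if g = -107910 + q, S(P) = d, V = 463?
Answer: -20805988/193 ≈ -1.0780e+5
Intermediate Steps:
c(U) = 216 (c(U) = -7 + 223 = 216)
q = 108 (q = (½)*216 = 108)
d = 202/193 (d = 202*(1/193) = 202/193 ≈ 1.0466)
S(P) = 202/193
g = -107802 (g = -107910 + 108 = -107802)
g - S(-1*19) = -107802 - 1*202/193 = -107802 - 202/193 = -20805988/193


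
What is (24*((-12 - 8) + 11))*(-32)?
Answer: 6912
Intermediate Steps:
(24*((-12 - 8) + 11))*(-32) = (24*(-20 + 11))*(-32) = (24*(-9))*(-32) = -216*(-32) = 6912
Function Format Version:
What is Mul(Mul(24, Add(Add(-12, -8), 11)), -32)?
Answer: 6912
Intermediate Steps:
Mul(Mul(24, Add(Add(-12, -8), 11)), -32) = Mul(Mul(24, Add(-20, 11)), -32) = Mul(Mul(24, -9), -32) = Mul(-216, -32) = 6912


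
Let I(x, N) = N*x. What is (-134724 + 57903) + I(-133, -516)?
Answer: -8193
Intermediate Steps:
(-134724 + 57903) + I(-133, -516) = (-134724 + 57903) - 516*(-133) = -76821 + 68628 = -8193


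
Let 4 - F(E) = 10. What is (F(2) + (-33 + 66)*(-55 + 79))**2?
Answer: 617796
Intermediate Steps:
F(E) = -6 (F(E) = 4 - 1*10 = 4 - 10 = -6)
(F(2) + (-33 + 66)*(-55 + 79))**2 = (-6 + (-33 + 66)*(-55 + 79))**2 = (-6 + 33*24)**2 = (-6 + 792)**2 = 786**2 = 617796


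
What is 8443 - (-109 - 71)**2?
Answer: -23957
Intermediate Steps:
8443 - (-109 - 71)**2 = 8443 - 1*(-180)**2 = 8443 - 1*32400 = 8443 - 32400 = -23957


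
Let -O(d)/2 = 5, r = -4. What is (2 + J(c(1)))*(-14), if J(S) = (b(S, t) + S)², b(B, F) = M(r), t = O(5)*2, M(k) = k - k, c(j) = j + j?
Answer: -84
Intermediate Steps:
O(d) = -10 (O(d) = -2*5 = -10)
c(j) = 2*j
M(k) = 0
t = -20 (t = -10*2 = -20)
b(B, F) = 0
J(S) = S² (J(S) = (0 + S)² = S²)
(2 + J(c(1)))*(-14) = (2 + (2*1)²)*(-14) = (2 + 2²)*(-14) = (2 + 4)*(-14) = 6*(-14) = -84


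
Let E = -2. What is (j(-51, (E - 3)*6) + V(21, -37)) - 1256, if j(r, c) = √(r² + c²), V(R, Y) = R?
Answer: -1235 + 3*√389 ≈ -1175.8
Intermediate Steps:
j(r, c) = √(c² + r²)
(j(-51, (E - 3)*6) + V(21, -37)) - 1256 = (√(((-2 - 3)*6)² + (-51)²) + 21) - 1256 = (√((-5*6)² + 2601) + 21) - 1256 = (√((-30)² + 2601) + 21) - 1256 = (√(900 + 2601) + 21) - 1256 = (√3501 + 21) - 1256 = (3*√389 + 21) - 1256 = (21 + 3*√389) - 1256 = -1235 + 3*√389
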